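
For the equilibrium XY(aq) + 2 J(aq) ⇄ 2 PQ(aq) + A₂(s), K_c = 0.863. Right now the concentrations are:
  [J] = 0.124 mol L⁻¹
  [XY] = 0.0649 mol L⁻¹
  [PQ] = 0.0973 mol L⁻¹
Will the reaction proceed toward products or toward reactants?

(A₂ is a pure solid — omitted from Q_c.)
Q_c = [PQ]² / ([XY]·[J]²) = (0.0973)² / ((0.0649)·(0.124)²) = 9.49
Q_c = 9.49 > K_c = 0.863, so the reverse reaction proceeds.

in the reverse direction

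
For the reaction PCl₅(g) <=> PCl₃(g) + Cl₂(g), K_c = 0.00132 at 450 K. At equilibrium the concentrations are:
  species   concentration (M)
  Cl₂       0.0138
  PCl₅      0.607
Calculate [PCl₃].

At equilibrium, K_c = [PCl₃]·[Cl₂] / [PCl₅] = 0.00132.
([PCl₃])·(0.0138) / (0.607) = 0.00132
[PCl₃] = 0.0581 M

[PCl₃] = 0.0581 M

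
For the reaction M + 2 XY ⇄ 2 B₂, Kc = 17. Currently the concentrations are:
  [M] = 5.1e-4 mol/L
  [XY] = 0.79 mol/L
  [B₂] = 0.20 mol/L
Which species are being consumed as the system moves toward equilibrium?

Qc = [B₂]² / ([M]·[XY]²) = (0.20)² / ((5.1e-4)·(0.79)²) = 130
Qc = 130 > Kc = 17: net reverse reaction.

B₂ (products)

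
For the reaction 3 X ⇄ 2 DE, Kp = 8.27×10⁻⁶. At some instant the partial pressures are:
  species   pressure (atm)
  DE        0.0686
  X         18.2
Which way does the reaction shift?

Qp = P(DE)² / P(X)³ = (0.0686)² / (18.2)³ = 7.81×10⁻⁷
Qp = 7.81×10⁻⁷ < Kp = 8.27×10⁻⁶, so the forward reaction proceeds.

toward products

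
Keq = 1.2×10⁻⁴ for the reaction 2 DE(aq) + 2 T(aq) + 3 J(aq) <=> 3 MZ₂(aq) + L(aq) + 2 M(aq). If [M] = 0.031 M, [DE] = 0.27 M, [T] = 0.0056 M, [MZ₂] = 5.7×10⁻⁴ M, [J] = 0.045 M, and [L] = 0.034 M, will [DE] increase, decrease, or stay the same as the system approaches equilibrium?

decrease

Q = [MZ₂]³·[L]·[M]² / ([DE]²·[T]²·[J]³) = (5.7×10⁻⁴)³·(0.034)·(0.031)² / ((0.27)²·(0.0056)²·(0.045)³) = 2.9×10⁻⁵
Q = 2.9×10⁻⁵ < Keq = 1.2×10⁻⁴: net forward reaction.
DE is a reactant, so it decreases.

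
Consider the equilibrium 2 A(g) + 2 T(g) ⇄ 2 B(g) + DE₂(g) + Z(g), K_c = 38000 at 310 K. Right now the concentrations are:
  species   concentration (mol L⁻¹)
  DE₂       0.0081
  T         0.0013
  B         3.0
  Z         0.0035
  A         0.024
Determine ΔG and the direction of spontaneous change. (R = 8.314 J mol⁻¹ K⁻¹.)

ΔG = 4.98 kJ/mol; the forward reaction is non-spontaneous

Q_c = [B]²·[DE₂]·[Z] / ([A]²·[T]²) = (3.0)²·(0.0081)·(0.0035) / ((0.024)²·(0.0013)²) = 2.62e5
ΔG = RT ln(Q_c/K_c) = (8.314 J mol⁻¹ K⁻¹)(310 K) × ln(2.62e5/38000)
   = (2.577 kJ/mol)(1.931) = 4.98 kJ/mol
ΔG > 0, so the forward reaction is non-spontaneous (proceeds in reverse).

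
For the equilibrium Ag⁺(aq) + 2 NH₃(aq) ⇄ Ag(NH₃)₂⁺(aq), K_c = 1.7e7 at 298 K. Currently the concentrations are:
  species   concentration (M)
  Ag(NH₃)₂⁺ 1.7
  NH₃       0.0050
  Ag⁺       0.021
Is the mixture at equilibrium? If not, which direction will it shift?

no; Q < K, reaction proceeds forward

Q_c = [Ag(NH₃)₂⁺] / ([Ag⁺]·[NH₃]²) = (1.7) / ((0.021)·(0.0050)²) = 3.2e6
Q_c = 3.2e6 < K_c = 1.7e7: net forward reaction.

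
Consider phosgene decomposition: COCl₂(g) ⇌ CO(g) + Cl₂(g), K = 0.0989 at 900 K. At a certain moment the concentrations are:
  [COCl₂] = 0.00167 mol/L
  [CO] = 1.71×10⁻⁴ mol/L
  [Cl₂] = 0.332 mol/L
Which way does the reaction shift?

Q = [CO]·[Cl₂] / [COCl₂] = (1.71×10⁻⁴)·(0.332) / (0.00167) = 0.0340
Q = 0.0340 < K = 0.0989, so the forward reaction proceeds.

forward (toward products)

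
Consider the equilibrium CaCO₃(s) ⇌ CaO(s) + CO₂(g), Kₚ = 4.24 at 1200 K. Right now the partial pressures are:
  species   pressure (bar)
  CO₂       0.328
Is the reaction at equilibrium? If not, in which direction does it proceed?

(CaCO₃, CaO are pure solids — omitted from Qₚ.)
Qₚ = P(CO₂) = 0.328
Qₚ = 0.328 < Kₚ = 4.24, so the forward reaction proceeds.

to the right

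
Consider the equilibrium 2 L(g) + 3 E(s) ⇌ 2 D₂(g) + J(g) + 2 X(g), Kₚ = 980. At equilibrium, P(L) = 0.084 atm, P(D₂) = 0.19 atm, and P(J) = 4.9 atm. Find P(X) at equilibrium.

P(X) = 6.3 atm

(E is a pure solid — omitted from Kₚ.)
At equilibrium, Kₚ = P(D₂)²·P(J)·P(X)² / P(L)² = 980.
(0.19)²·(4.9)·(P(X))² / (0.084)² = 980
P(X)² = 39.1 ⇒ P(X) = 6.3 atm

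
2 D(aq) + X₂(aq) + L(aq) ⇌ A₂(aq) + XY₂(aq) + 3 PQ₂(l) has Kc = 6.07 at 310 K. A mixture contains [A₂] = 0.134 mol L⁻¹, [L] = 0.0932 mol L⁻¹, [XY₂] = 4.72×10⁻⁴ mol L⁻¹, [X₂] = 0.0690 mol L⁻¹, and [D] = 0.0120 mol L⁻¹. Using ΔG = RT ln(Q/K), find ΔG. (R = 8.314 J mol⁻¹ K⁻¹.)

ΔG = 6.24 kJ/mol

(PQ₂ is a pure liquid — omitted from Qc.)
Qc = [A₂]·[XY₂] / ([D]²·[X₂]·[L]) = (0.134)·(4.72×10⁻⁴) / ((0.0120)²·(0.0690)·(0.0932)) = 68.3
ΔG = RT ln(Qc/Kc) = (8.314 J mol⁻¹ K⁻¹)(310 K) × ln(68.3/6.07)
   = (2.577 kJ/mol)(2.421) = 6.24 kJ/mol
ΔG > 0, so the forward reaction is non-spontaneous (proceeds in reverse).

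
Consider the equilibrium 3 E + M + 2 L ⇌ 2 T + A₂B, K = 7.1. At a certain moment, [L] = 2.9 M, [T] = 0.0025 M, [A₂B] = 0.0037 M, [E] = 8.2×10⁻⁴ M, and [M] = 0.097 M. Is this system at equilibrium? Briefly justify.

no; Q > K, reaction proceeds in reverse

Q = [T]²·[A₂B] / ([E]³·[M]·[L]²) = (0.0025)²·(0.0037) / ((8.2×10⁻⁴)³·(0.097)·(2.9)²) = 51
Q = 51 > K = 7.1: net reverse reaction.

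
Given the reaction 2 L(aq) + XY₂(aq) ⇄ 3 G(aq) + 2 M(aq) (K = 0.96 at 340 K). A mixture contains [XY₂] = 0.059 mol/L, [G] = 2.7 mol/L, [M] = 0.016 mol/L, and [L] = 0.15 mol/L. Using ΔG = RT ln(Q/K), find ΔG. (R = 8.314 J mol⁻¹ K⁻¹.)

Q = [G]³·[M]² / ([L]²·[XY₂]) = (2.7)³·(0.016)² / ((0.15)²·(0.059)) = 3.80
ΔG = RT ln(Q/K) = (8.314 J mol⁻¹ K⁻¹)(340 K) × ln(3.80/0.96)
   = (2.827 kJ/mol)(1.376) = 3.89 kJ/mol
ΔG > 0, so the forward reaction is non-spontaneous (proceeds in reverse).

ΔG = 3.89 kJ/mol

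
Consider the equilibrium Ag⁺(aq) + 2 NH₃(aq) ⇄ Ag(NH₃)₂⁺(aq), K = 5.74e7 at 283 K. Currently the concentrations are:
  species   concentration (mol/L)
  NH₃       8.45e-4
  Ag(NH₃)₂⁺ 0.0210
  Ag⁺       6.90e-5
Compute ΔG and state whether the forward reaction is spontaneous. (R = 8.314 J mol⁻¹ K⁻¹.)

Q = [Ag(NH₃)₂⁺] / ([Ag⁺]·[NH₃]²) = (0.0210) / ((6.90e-5)·(8.45e-4)²) = 4.26e8
ΔG = RT ln(Q/K) = (8.314 J mol⁻¹ K⁻¹)(283 K) × ln(4.26e8/5.74e7)
   = (2.353 kJ/mol)(2.004) = 4.72 kJ/mol
ΔG > 0, so the forward reaction is non-spontaneous (proceeds in reverse).

ΔG = 4.72 kJ/mol; the forward reaction is non-spontaneous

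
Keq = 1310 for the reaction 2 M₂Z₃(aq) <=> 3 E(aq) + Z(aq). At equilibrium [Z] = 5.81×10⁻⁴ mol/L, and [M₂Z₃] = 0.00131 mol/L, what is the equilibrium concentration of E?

At equilibrium, Keq = [E]³·[Z] / [M₂Z₃]² = 1310.
([E])³·(5.81×10⁻⁴) / (0.00131)² = 1310
[E]³ = 3.87 ⇒ [E] = 1.57 mol/L

[E] = 1.57 mol/L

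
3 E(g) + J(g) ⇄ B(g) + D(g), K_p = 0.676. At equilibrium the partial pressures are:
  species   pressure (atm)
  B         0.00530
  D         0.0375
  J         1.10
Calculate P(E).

At equilibrium, K_p = P(B)·P(D) / (P(E)³·P(J)) = 0.676.
(0.00530)·(0.0375) / ((P(E))³·(1.10)) = 0.676
P(E)³ = 2.67×10⁻⁴ ⇒ P(E) = 0.0644 atm

P(E) = 0.0644 atm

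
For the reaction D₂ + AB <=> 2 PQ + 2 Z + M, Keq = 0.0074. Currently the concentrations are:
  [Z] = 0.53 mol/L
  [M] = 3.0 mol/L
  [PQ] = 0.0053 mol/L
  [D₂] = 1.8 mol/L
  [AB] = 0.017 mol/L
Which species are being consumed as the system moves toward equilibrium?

Q = [PQ]²·[Z]²·[M] / ([D₂]·[AB]) = (0.0053)²·(0.53)²·(3.0) / ((1.8)·(0.017)) = 7.7×10⁻⁴
Q = 7.7×10⁻⁴ < Keq = 0.0074: net forward reaction.

D₂, AB (reactants)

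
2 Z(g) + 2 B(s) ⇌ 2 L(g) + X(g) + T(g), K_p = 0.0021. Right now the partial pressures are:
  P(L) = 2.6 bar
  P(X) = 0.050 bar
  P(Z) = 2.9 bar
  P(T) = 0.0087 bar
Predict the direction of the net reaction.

toward products

(B is a pure solid — omitted from Q_p.)
Q_p = P(L)²·P(X)·P(T) / P(Z)² = (2.6)²·(0.050)·(0.0087) / (2.9)² = 3.5×10⁻⁴
Q_p = 3.5×10⁻⁴ < K_p = 0.0021, so the forward reaction proceeds.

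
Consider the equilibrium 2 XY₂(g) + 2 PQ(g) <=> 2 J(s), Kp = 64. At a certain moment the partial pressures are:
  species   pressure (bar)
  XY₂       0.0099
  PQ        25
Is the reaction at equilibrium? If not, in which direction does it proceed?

in the forward direction

(J is a pure solid — omitted from Qp.)
Qp = 1 / (P(XY₂)²·P(PQ)²) = 1 / ((0.0099)²·(25)²) = 16
Qp = 16 < Kp = 64, so the forward reaction proceeds.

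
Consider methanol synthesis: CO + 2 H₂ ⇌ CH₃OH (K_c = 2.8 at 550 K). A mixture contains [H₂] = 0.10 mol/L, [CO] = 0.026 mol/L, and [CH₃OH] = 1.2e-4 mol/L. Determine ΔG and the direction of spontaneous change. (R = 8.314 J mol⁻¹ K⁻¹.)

Q_c = [CH₃OH] / ([CO]·[H₂]²) = (1.2e-4) / ((0.026)·(0.10)²) = 0.462
ΔG = RT ln(Q_c/K_c) = (8.314 J mol⁻¹ K⁻¹)(550 K) × ln(0.462/2.8)
   = (4.573 kJ/mol)(-1.802) = -8.24 kJ/mol
ΔG < 0, so the forward reaction is spontaneous (proceeds forward).

ΔG = -8.24 kJ/mol; the forward reaction is spontaneous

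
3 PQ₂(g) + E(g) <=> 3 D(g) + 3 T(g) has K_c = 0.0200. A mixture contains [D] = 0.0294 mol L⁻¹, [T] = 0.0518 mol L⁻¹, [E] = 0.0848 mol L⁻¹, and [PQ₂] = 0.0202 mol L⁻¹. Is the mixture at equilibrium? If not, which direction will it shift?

Q_c = [D]³·[T]³ / ([PQ₂]³·[E]) = (0.0294)³·(0.0518)³ / ((0.0202)³·(0.0848)) = 0.00505
Q_c = 0.00505 < K_c = 0.0200: net forward reaction.

no; Q < K, reaction proceeds forward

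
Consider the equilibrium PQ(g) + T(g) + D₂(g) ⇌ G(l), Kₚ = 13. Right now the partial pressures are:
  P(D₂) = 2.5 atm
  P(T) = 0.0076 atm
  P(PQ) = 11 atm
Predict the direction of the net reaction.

forward (toward products)

(G is a pure liquid — omitted from Qₚ.)
Qₚ = 1 / (P(PQ)·P(T)·P(D₂)) = 1 / ((11)·(0.0076)·(2.5)) = 4.8
Qₚ = 4.8 < Kₚ = 13, so the forward reaction proceeds.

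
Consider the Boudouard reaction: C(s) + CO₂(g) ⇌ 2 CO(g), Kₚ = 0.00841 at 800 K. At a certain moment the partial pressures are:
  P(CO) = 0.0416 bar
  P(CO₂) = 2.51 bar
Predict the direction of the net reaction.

toward products

(C is a pure solid — omitted from Qₚ.)
Qₚ = P(CO)² / P(CO₂) = (0.0416)² / (2.51) = 6.89e-4
Qₚ = 6.89e-4 < Kₚ = 0.00841, so the forward reaction proceeds.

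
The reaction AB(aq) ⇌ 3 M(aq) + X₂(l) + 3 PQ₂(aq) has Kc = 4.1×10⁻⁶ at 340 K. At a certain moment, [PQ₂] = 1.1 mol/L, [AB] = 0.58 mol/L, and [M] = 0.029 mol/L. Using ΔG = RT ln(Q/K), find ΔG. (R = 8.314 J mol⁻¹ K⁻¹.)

(X₂ is a pure liquid — omitted from Qc.)
Qc = [M]³·[PQ₂]³ / [AB] = (0.029)³·(1.1)³ / (0.58) = 5.60×10⁻⁵
ΔG = RT ln(Qc/Kc) = (8.314 J mol⁻¹ K⁻¹)(340 K) × ln(5.60×10⁻⁵/4.1×10⁻⁶)
   = (2.827 kJ/mol)(2.614) = 7.39 kJ/mol
ΔG > 0, so the forward reaction is non-spontaneous (proceeds in reverse).

ΔG = 7.39 kJ/mol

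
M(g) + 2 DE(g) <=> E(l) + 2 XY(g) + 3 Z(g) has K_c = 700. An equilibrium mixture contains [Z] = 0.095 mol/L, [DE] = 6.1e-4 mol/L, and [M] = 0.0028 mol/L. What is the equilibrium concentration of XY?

(E is a pure liquid — omitted from K_c.)
At equilibrium, K_c = [XY]²·[Z]³ / ([M]·[DE]²) = 700.
([XY])²·(0.095)³ / ((0.0028)·(6.1e-4)²) = 700
[XY]² = 8.51e-4 ⇒ [XY] = 0.029 mol/L

[XY] = 0.029 mol/L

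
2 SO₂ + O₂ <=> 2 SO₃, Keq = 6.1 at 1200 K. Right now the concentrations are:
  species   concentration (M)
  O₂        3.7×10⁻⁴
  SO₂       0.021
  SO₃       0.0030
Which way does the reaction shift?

toward reactants

Q = [SO₃]² / ([SO₂]²·[O₂]) = (0.0030)² / ((0.021)²·(3.7×10⁻⁴)) = 55
Q = 55 > Keq = 6.1, so the reverse reaction proceeds.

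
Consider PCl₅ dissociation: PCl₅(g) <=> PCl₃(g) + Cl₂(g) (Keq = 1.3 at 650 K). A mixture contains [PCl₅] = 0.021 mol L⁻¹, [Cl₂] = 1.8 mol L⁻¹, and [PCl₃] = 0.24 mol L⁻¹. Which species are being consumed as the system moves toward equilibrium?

PCl₃, Cl₂ (products)

Q = [PCl₃]·[Cl₂] / [PCl₅] = (0.24)·(1.8) / (0.021) = 21
Q = 21 > Keq = 1.3: net reverse reaction.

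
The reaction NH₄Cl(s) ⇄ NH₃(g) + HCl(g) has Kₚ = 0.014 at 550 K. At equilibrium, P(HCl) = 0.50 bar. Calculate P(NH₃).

P(NH₃) = 0.028 bar

(NH₄Cl is a pure solid — omitted from Kₚ.)
At equilibrium, Kₚ = P(NH₃)·P(HCl) = 0.014.
(P(NH₃))·(0.50) = 0.014
P(NH₃) = 0.0280 = 0.028 bar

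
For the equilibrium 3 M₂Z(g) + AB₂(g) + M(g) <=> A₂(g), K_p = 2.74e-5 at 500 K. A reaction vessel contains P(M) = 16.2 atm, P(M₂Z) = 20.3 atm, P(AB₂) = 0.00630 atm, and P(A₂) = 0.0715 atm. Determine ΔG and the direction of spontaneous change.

Q_p = P(A₂) / (P(M₂Z)³·P(AB₂)·P(M)) = (0.0715) / ((20.3)³·(0.00630)·(16.2)) = 8.37e-5
ΔG = RT ln(Q_p/K_p) = (8.314 J mol⁻¹ K⁻¹)(500 K) × ln(8.37e-5/2.74e-5)
   = (4.157 kJ/mol)(1.117) = 4.64 kJ/mol
ΔG > 0, so the forward reaction is non-spontaneous (proceeds in reverse).

ΔG = 4.64 kJ/mol; the forward reaction is non-spontaneous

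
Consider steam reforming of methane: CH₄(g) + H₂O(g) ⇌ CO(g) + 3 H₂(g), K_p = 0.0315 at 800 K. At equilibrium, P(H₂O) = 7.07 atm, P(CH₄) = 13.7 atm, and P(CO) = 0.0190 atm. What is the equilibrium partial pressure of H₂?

At equilibrium, K_p = P(CO)·P(H₂)³ / (P(CH₄)·P(H₂O)) = 0.0315.
(0.0190)·(P(H₂))³ / ((13.7)·(7.07)) = 0.0315
P(H₂)³ = 161 ⇒ P(H₂) = 5.44 atm

P(H₂) = 5.44 atm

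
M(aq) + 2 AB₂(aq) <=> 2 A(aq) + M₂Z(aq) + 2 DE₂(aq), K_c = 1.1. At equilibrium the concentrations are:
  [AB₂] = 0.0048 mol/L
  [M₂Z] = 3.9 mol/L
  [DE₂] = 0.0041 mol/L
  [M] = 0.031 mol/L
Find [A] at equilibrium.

[A] = 0.11 mol/L

At equilibrium, K_c = [A]²·[M₂Z]·[DE₂]² / ([M]·[AB₂]²) = 1.1.
([A])²·(3.9)·(0.0041)² / ((0.031)·(0.0048)²) = 1.1
[A]² = 0.0120 ⇒ [A] = 0.11 mol/L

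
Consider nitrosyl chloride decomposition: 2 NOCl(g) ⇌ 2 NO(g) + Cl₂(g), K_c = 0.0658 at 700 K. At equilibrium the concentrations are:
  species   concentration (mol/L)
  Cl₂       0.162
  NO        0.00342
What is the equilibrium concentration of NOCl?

At equilibrium, K_c = [NO]²·[Cl₂] / [NOCl]² = 0.0658.
(0.00342)²·(0.162) / ([NOCl])² = 0.0658
[NOCl]² = 2.88×10⁻⁵ ⇒ [NOCl] = 0.00537 mol/L

[NOCl] = 0.00537 mol/L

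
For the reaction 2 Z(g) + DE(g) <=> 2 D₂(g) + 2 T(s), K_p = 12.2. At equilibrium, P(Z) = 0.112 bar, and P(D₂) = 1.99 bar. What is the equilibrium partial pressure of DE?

(T is a pure solid — omitted from K_p.)
At equilibrium, K_p = P(D₂)² / (P(Z)²·P(DE)) = 12.2.
(1.99)² / ((0.112)²·(P(DE))) = 12.2
P(DE) = 25.9 bar

P(DE) = 25.9 bar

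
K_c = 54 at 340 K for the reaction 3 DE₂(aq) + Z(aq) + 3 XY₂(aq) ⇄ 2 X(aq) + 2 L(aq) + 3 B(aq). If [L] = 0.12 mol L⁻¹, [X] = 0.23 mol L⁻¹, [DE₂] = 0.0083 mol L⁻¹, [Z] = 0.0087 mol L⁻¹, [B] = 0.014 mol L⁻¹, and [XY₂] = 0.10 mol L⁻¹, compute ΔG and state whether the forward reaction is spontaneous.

Q_c = [X]²·[L]²·[B]³ / ([DE₂]³·[Z]·[XY₂]³) = (0.23)²·(0.12)²·(0.014)³ / ((0.0083)³·(0.0087)·(0.10)³) = 420
ΔG = RT ln(Q_c/K_c) = (8.314 J mol⁻¹ K⁻¹)(340 K) × ln(420/54)
   = (2.827 kJ/mol)(2.051) = 5.80 kJ/mol
ΔG > 0, so the forward reaction is non-spontaneous (proceeds in reverse).

ΔG = 5.80 kJ/mol; the forward reaction is non-spontaneous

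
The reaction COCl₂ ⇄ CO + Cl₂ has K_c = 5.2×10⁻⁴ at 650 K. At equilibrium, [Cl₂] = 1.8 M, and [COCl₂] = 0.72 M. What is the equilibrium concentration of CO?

At equilibrium, K_c = [CO]·[Cl₂] / [COCl₂] = 5.2×10⁻⁴.
([CO])·(1.8) / (0.72) = 5.2×10⁻⁴
[CO] = 2.08×10⁻⁴ = 2.1×10⁻⁴ M

[CO] = 2.1×10⁻⁴ M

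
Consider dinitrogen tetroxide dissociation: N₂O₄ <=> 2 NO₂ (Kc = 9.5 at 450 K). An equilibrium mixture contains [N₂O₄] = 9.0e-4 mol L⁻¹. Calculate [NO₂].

[NO₂] = 0.092 mol L⁻¹

At equilibrium, Kc = [NO₂]² / [N₂O₄] = 9.5.
([NO₂])² / (9.0e-4) = 9.5
[NO₂]² = 0.00855 ⇒ [NO₂] = 0.092 mol L⁻¹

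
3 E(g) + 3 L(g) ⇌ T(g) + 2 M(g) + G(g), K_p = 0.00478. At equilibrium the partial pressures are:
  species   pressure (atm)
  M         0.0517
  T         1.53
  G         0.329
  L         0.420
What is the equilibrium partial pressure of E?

At equilibrium, K_p = P(T)·P(M)²·P(G) / (P(E)³·P(L)³) = 0.00478.
(1.53)·(0.0517)²·(0.329) / ((P(E))³·(0.420)³) = 0.00478
P(E)³ = 3.80 ⇒ P(E) = 1.56 atm

P(E) = 1.56 atm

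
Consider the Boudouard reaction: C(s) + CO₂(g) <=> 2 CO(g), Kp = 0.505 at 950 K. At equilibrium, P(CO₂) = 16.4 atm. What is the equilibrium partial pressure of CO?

P(CO) = 2.88 atm

(C is a pure solid — omitted from Kp.)
At equilibrium, Kp = P(CO)² / P(CO₂) = 0.505.
(P(CO))² / (16.4) = 0.505
P(CO)² = 8.28 ⇒ P(CO) = 2.88 atm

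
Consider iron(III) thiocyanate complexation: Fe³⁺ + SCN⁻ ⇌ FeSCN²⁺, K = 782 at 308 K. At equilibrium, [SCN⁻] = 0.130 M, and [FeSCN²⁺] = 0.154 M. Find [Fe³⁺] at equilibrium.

[Fe³⁺] = 0.00151 M

At equilibrium, K = [FeSCN²⁺] / ([Fe³⁺]·[SCN⁻]) = 782.
(0.154) / (([Fe³⁺])·(0.130)) = 782
[Fe³⁺] = 0.00151 M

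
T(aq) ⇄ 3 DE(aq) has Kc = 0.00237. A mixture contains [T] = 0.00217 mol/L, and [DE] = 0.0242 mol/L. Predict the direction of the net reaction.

toward reactants

Qc = [DE]³ / [T] = (0.0242)³ / (0.00217) = 0.00653
Qc = 0.00653 > Kc = 0.00237, so the reverse reaction proceeds.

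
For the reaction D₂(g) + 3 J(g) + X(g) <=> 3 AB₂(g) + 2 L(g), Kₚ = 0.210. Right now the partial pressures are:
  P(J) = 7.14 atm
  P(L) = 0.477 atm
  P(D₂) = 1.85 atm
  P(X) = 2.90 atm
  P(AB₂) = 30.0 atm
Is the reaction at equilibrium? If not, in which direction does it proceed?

Qₚ = P(AB₂)³·P(L)² / (P(D₂)·P(J)³·P(X)) = (30.0)³·(0.477)² / ((1.85)·(7.14)³·(2.90)) = 3.15
Qₚ = 3.15 > Kₚ = 0.210, so the reverse reaction proceeds.

reverse (toward reactants)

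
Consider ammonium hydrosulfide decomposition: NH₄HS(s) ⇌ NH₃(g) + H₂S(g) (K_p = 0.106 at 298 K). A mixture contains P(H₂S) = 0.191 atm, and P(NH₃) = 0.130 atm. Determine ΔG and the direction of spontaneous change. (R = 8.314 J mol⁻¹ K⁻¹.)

(NH₄HS is a pure solid — omitted from Q_p.)
Q_p = P(NH₃)·P(H₂S) = (0.130)·(0.191) = 0.0248
ΔG = RT ln(Q_p/K_p) = (8.314 J mol⁻¹ K⁻¹)(298 K) × ln(0.0248/0.106)
   = (2.478 kJ/mol)(-1.453) = -3.60 kJ/mol
ΔG < 0, so the forward reaction is spontaneous (proceeds forward).

ΔG = -3.60 kJ/mol; the forward reaction is spontaneous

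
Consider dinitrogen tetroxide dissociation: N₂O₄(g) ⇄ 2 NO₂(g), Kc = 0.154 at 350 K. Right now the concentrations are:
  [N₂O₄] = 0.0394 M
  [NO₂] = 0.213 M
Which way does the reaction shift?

Qc = [NO₂]² / [N₂O₄] = (0.213)² / (0.0394) = 1.15
Qc = 1.15 > Kc = 0.154, so the reverse reaction proceeds.

to the left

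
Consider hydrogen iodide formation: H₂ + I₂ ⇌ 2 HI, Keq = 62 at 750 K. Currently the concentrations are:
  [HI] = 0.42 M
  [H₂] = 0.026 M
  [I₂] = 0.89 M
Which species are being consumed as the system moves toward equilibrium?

Q = [HI]² / ([H₂]·[I₂]) = (0.42)² / ((0.026)·(0.89)) = 7.6
Q = 7.6 < Keq = 62: net forward reaction.

H₂, I₂ (reactants)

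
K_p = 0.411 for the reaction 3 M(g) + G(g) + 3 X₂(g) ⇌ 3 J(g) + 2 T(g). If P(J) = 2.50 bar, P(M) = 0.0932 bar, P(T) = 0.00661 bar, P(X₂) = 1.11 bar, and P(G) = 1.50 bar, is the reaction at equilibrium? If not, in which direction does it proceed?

no net change (already at equilibrium)

Q_p = P(J)³·P(T)² / (P(M)³·P(G)·P(X₂)³) = (2.50)³·(0.00661)² / ((0.0932)³·(1.50)·(1.11)³) = 0.411
Q_p = 0.411 = K_p, so the system is already at equilibrium.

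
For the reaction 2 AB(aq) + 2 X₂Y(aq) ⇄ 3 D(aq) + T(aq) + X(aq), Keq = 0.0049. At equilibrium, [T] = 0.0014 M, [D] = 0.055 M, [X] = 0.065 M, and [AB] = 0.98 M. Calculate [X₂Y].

[X₂Y] = 0.0018 M

At equilibrium, Keq = [D]³·[T]·[X] / ([AB]²·[X₂Y]²) = 0.0049.
(0.055)³·(0.0014)·(0.065) / ((0.98)²·([X₂Y])²) = 0.0049
[X₂Y]² = 3.22×10⁻⁶ ⇒ [X₂Y] = 0.0018 M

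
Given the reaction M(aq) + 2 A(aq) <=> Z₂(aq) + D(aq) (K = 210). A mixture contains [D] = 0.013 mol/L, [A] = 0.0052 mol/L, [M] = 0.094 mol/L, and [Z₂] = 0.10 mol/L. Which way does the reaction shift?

Q = [Z₂]·[D] / ([M]·[A]²) = (0.10)·(0.013) / ((0.094)·(0.0052)²) = 510
Q = 510 > K = 210, so the reverse reaction proceeds.

to the left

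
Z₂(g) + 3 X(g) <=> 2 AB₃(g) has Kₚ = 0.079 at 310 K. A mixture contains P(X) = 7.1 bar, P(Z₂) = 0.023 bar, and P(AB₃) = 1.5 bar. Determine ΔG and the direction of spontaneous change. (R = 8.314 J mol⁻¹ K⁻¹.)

Qₚ = P(AB₃)² / (P(Z₂)·P(X)³) = (1.5)² / ((0.023)·(7.1)³) = 0.273
ΔG = RT ln(Qₚ/Kₚ) = (8.314 J mol⁻¹ K⁻¹)(310 K) × ln(0.273/0.079)
   = (2.577 kJ/mol)(1.240) = 3.20 kJ/mol
ΔG > 0, so the forward reaction is non-spontaneous (proceeds in reverse).

ΔG = 3.20 kJ/mol; the forward reaction is non-spontaneous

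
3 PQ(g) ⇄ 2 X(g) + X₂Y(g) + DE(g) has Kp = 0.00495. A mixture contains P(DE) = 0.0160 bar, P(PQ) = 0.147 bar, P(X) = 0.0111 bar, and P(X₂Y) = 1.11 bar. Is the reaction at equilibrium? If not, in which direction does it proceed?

in the forward direction

Qp = P(X)²·P(X₂Y)·P(DE) / P(PQ)³ = (0.0111)²·(1.11)·(0.0160) / (0.147)³ = 6.89e-4
Qp = 6.89e-4 < Kp = 0.00495, so the forward reaction proceeds.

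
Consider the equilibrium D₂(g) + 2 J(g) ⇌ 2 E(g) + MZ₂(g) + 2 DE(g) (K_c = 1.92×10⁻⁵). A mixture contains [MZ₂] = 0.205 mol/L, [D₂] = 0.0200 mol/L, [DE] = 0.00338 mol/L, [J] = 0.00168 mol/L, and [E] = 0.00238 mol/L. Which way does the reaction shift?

Q_c = [E]²·[MZ₂]·[DE]² / ([D₂]·[J]²) = (0.00238)²·(0.205)·(0.00338)² / ((0.0200)·(0.00168)²) = 2.35×10⁻⁴
Q_c = 2.35×10⁻⁴ > K_c = 1.92×10⁻⁵, so the reverse reaction proceeds.

reverse (toward reactants)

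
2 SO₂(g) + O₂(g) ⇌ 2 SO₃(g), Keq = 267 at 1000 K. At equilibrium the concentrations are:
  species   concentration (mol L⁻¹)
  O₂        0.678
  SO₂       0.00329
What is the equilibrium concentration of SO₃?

At equilibrium, Keq = [SO₃]² / ([SO₂]²·[O₂]) = 267.
([SO₃])² / ((0.00329)²·(0.678)) = 267
[SO₃]² = 0.00196 ⇒ [SO₃] = 0.0443 mol L⁻¹

[SO₃] = 0.0443 mol L⁻¹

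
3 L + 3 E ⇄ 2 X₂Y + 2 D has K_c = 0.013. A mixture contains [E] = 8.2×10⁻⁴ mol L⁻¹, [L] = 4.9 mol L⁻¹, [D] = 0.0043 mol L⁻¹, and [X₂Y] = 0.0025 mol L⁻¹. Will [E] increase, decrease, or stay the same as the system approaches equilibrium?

Q_c = [X₂Y]²·[D]² / ([L]³·[E]³) = (0.0025)²·(0.0043)² / ((4.9)³·(8.2×10⁻⁴)³) = 0.0018
Q_c = 0.0018 < K_c = 0.013: net forward reaction.
E is a reactant, so it decreases.

decrease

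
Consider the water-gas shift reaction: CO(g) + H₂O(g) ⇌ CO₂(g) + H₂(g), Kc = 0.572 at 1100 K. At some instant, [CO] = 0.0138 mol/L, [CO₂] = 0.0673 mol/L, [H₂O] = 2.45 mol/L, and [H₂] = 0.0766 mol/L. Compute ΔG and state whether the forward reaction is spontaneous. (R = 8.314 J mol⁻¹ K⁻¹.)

Qc = [CO₂]·[H₂] / ([CO]·[H₂O]) = (0.0673)·(0.0766) / ((0.0138)·(2.45)) = 0.152
ΔG = RT ln(Qc/Kc) = (8.314 J mol⁻¹ K⁻¹)(1100 K) × ln(0.152/0.572)
   = (9.145 kJ/mol)(-1.325) = -12.1 kJ/mol
ΔG < 0, so the forward reaction is spontaneous (proceeds forward).

ΔG = -12.1 kJ/mol; the forward reaction is spontaneous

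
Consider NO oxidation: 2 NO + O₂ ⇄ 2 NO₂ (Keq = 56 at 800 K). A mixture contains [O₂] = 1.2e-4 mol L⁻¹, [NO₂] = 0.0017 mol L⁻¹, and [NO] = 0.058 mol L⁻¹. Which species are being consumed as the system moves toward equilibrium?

Q = [NO₂]² / ([NO]²·[O₂]) = (0.0017)² / ((0.058)²·(1.2e-4)) = 7.2
Q = 7.2 < Keq = 56: net forward reaction.

NO, O₂ (reactants)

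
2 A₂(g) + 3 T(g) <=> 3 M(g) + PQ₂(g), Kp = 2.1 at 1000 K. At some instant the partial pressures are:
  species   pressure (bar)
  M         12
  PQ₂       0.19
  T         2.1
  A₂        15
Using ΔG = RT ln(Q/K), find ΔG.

ΔG = -21.5 kJ/mol

Qp = P(M)³·P(PQ₂) / (P(A₂)²·P(T)³) = (12)³·(0.19) / ((15)²·(2.1)³) = 0.158
ΔG = RT ln(Qp/Kp) = (8.314 J mol⁻¹ K⁻¹)(1000 K) × ln(0.158/2.1)
   = (8.314 kJ/mol)(-2.587) = -21.5 kJ/mol
ΔG < 0, so the forward reaction is spontaneous (proceeds forward).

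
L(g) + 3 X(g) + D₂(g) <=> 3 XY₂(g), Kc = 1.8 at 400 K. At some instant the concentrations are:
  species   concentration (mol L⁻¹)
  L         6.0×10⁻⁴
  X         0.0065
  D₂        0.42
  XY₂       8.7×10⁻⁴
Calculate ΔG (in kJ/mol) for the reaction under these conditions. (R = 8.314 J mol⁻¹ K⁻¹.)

ΔG = 5.54 kJ/mol

Qc = [XY₂]³ / ([L]·[X]³·[D₂]) = (8.7×10⁻⁴)³ / ((6.0×10⁻⁴)·(0.0065)³·(0.42)) = 9.52
ΔG = RT ln(Qc/Kc) = (8.314 J mol⁻¹ K⁻¹)(400 K) × ln(9.52/1.8)
   = (3.326 kJ/mol)(1.666) = 5.54 kJ/mol
ΔG > 0, so the forward reaction is non-spontaneous (proceeds in reverse).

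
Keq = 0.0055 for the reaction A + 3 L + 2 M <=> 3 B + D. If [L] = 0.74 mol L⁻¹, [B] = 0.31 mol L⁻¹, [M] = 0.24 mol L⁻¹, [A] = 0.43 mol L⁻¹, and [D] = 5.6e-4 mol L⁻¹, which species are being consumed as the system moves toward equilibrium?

A, L, M (reactants)

Q = [B]³·[D] / ([A]·[L]³·[M]²) = (0.31)³·(5.6e-4) / ((0.43)·(0.74)³·(0.24)²) = 0.0017
Q = 0.0017 < Keq = 0.0055: net forward reaction.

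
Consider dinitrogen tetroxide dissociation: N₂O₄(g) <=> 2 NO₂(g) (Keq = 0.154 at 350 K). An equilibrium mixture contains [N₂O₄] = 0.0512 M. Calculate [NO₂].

At equilibrium, Keq = [NO₂]² / [N₂O₄] = 0.154.
([NO₂])² / (0.0512) = 0.154
[NO₂]² = 0.00788 ⇒ [NO₂] = 0.0888 M

[NO₂] = 0.0888 M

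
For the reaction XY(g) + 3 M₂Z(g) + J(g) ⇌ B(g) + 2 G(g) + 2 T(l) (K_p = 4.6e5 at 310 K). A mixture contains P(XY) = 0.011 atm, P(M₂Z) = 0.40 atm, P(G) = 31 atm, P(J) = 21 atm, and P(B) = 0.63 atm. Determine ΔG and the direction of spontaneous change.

ΔG = -6.23 kJ/mol; the forward reaction is spontaneous

(T is a pure liquid — omitted from Q_p.)
Q_p = P(B)·P(G)² / (P(XY)·P(M₂Z)³·P(J)) = (0.63)·(31)² / ((0.011)·(0.40)³·(21)) = 41000
ΔG = RT ln(Q_p/K_p) = (8.314 J mol⁻¹ K⁻¹)(310 K) × ln(41000/4.6e5)
   = (2.577 kJ/mol)(-2.418) = -6.23 kJ/mol
ΔG < 0, so the forward reaction is spontaneous (proceeds forward).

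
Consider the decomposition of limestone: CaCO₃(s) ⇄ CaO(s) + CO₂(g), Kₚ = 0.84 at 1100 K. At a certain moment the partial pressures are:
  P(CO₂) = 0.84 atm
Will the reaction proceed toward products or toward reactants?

neither direction; the system is at equilibrium

(CaCO₃, CaO are pure solids — omitted from Qₚ.)
Qₚ = P(CO₂) = 0.84
Qₚ = 0.84 = Kₚ, so the system is already at equilibrium.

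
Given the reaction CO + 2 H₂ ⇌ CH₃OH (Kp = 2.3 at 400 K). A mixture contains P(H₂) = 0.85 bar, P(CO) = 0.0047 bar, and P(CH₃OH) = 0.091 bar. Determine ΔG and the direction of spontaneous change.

Qp = P(CH₃OH) / (P(CO)·P(H₂)²) = (0.091) / ((0.0047)·(0.85)²) = 26.8
ΔG = RT ln(Qp/Kp) = (8.314 J mol⁻¹ K⁻¹)(400 K) × ln(26.8/2.3)
   = (3.326 kJ/mol)(2.455) = 8.17 kJ/mol
ΔG > 0, so the forward reaction is non-spontaneous (proceeds in reverse).

ΔG = 8.17 kJ/mol; the forward reaction is non-spontaneous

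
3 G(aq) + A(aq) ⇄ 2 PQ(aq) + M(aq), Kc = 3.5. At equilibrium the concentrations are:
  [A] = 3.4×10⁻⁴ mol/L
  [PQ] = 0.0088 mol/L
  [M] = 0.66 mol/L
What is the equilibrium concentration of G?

[G] = 0.35 mol/L

At equilibrium, Kc = [PQ]²·[M] / ([G]³·[A]) = 3.5.
(0.0088)²·(0.66) / (([G])³·(3.4×10⁻⁴)) = 3.5
[G]³ = 0.0429 ⇒ [G] = 0.35 mol/L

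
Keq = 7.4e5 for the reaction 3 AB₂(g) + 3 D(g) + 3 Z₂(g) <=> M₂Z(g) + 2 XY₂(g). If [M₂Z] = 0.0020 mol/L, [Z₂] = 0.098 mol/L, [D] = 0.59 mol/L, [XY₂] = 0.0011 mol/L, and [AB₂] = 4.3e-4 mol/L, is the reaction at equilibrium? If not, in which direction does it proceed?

toward products

Q = [M₂Z]·[XY₂]² / ([AB₂]³·[D]³·[Z₂]³) = (0.0020)·(0.0011)² / ((4.3e-4)³·(0.59)³·(0.098)³) = 1.6e5
Q = 1.6e5 < Keq = 7.4e5, so the forward reaction proceeds.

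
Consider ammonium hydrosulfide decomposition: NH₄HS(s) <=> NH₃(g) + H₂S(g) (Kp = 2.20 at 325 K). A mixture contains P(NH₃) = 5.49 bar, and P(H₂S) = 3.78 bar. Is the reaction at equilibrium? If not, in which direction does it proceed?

(NH₄HS is a pure solid — omitted from Qp.)
Qp = P(NH₃)·P(H₂S) = (5.49)·(3.78) = 20.8
Qp = 20.8 > Kp = 2.20, so the reverse reaction proceeds.

to the left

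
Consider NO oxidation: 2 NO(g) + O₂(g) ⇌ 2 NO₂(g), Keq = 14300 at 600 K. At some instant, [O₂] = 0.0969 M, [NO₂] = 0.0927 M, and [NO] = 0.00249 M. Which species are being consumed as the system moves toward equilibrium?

none (at equilibrium)

Q = [NO₂]² / ([NO]²·[O₂]) = (0.0927)² / ((0.00249)²·(0.0969)) = 14300
Q = 14300 = Keq; the system is at equilibrium.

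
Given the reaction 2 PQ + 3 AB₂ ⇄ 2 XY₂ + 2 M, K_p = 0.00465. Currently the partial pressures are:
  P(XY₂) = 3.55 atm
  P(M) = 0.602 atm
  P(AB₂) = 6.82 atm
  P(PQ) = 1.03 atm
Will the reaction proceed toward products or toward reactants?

Q_p = P(XY₂)²·P(M)² / (P(PQ)²·P(AB₂)³) = (3.55)²·(0.602)² / ((1.03)²·(6.82)³) = 0.0136
Q_p = 0.0136 > K_p = 0.00465, so the reverse reaction proceeds.

to the left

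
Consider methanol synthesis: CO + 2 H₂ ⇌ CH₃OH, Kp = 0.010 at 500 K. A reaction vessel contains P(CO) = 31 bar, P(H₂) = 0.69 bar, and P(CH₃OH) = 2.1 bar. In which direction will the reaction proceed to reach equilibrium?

Qp = P(CH₃OH) / (P(CO)·P(H₂)²) = (2.1) / ((31)·(0.69)²) = 0.14
Qp = 0.14 > Kp = 0.010, so the reverse reaction proceeds.

reverse (toward reactants)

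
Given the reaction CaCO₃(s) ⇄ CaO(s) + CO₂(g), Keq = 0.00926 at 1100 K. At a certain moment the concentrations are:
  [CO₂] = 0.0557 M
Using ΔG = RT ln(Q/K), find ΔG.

ΔG = 16.4 kJ/mol

(CaCO₃, CaO are pure solids — omitted from Q.)
Q = [CO₂] = 0.0557
ΔG = RT ln(Q/Keq) = (8.314 J mol⁻¹ K⁻¹)(1100 K) × ln(0.0557/0.00926)
   = (9.145 kJ/mol)(1.794) = 16.4 kJ/mol
ΔG > 0, so the forward reaction is non-spontaneous (proceeds in reverse).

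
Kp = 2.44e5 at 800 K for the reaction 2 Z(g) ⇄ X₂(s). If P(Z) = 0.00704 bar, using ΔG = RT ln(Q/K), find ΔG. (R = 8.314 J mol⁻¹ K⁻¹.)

(X₂ is a pure solid — omitted from Qp.)
Qp = 1 / P(Z)² = 1 / (0.00704)² = 20200
ΔG = RT ln(Qp/Kp) = (8.314 J mol⁻¹ K⁻¹)(800 K) × ln(20200/2.44e5)
   = (6.651 kJ/mol)(-2.491) = -16.6 kJ/mol
ΔG < 0, so the forward reaction is spontaneous (proceeds forward).

ΔG = -16.6 kJ/mol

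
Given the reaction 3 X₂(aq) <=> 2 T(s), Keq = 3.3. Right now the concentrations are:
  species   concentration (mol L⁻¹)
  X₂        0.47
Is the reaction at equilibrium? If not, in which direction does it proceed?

(T is a pure solid — omitted from Q.)
Q = 1 / [X₂]³ = 1 / (0.47)³ = 9.6
Q = 9.6 > Keq = 3.3, so the reverse reaction proceeds.

toward reactants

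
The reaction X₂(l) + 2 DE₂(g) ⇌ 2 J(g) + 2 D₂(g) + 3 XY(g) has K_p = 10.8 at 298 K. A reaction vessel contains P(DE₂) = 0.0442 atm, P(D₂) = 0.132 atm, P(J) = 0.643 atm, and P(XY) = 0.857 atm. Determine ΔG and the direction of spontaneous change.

ΔG = -3.81 kJ/mol; the forward reaction is spontaneous

(X₂ is a pure liquid — omitted from Q_p.)
Q_p = P(J)²·P(D₂)²·P(XY)³ / P(DE₂)² = (0.643)²·(0.132)²·(0.857)³ / (0.0442)² = 2.32
ΔG = RT ln(Q_p/K_p) = (8.314 J mol⁻¹ K⁻¹)(298 K) × ln(2.32/10.8)
   = (2.478 kJ/mol)(-1.538) = -3.81 kJ/mol
ΔG < 0, so the forward reaction is spontaneous (proceeds forward).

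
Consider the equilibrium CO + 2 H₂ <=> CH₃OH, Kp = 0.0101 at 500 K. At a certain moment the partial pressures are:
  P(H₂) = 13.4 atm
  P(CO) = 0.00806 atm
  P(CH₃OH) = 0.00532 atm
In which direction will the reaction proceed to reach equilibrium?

toward products

Qp = P(CH₃OH) / (P(CO)·P(H₂)²) = (0.00532) / ((0.00806)·(13.4)²) = 0.00368
Qp = 0.00368 < Kp = 0.0101, so the forward reaction proceeds.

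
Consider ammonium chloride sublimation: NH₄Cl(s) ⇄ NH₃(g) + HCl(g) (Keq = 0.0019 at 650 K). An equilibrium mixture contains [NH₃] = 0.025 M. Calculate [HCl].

[HCl] = 0.076 M

(NH₄Cl is a pure solid — omitted from Keq.)
At equilibrium, Keq = [NH₃]·[HCl] = 0.0019.
(0.025)·([HCl]) = 0.0019
[HCl] = 0.0760 = 0.076 M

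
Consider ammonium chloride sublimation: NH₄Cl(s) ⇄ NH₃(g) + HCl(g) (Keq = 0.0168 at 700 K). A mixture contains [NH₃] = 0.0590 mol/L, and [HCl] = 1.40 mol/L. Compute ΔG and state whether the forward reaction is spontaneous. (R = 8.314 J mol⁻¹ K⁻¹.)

(NH₄Cl is a pure solid — omitted from Q.)
Q = [NH₃]·[HCl] = (0.0590)·(1.40) = 0.0826
ΔG = RT ln(Q/Keq) = (8.314 J mol⁻¹ K⁻¹)(700 K) × ln(0.0826/0.0168)
   = (5.820 kJ/mol)(1.593) = 9.27 kJ/mol
ΔG > 0, so the forward reaction is non-spontaneous (proceeds in reverse).

ΔG = 9.27 kJ/mol; the forward reaction is non-spontaneous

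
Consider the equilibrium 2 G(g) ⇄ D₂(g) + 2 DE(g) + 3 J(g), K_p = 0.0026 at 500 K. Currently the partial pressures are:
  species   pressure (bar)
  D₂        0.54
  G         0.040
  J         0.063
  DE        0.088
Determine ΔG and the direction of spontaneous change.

ΔG = -5.74 kJ/mol; the forward reaction is spontaneous

Q_p = P(D₂)·P(DE)²·P(J)³ / P(G)² = (0.54)·(0.088)²·(0.063)³ / (0.040)² = 6.54e-4
ΔG = RT ln(Q_p/K_p) = (8.314 J mol⁻¹ K⁻¹)(500 K) × ln(6.54e-4/0.0026)
   = (4.157 kJ/mol)(-1.380) = -5.74 kJ/mol
ΔG < 0, so the forward reaction is spontaneous (proceeds forward).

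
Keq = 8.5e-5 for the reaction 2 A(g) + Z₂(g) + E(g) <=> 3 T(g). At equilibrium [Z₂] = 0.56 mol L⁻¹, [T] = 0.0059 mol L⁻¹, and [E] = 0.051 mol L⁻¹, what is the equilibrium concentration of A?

[A] = 0.29 mol L⁻¹

At equilibrium, Keq = [T]³ / ([A]²·[Z₂]·[E]) = 8.5e-5.
(0.0059)³ / (([A])²·(0.56)·(0.051)) = 8.5e-5
[A]² = 0.0846 ⇒ [A] = 0.29 mol L⁻¹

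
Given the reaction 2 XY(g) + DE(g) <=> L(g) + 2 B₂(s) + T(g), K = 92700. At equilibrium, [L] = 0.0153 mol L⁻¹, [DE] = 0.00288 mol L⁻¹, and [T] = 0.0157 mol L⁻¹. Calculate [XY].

[XY] = 9.49×10⁻⁴ mol L⁻¹

(B₂ is a pure solid — omitted from K.)
At equilibrium, K = [L]·[T] / ([XY]²·[DE]) = 92700.
(0.0153)·(0.0157) / (([XY])²·(0.00288)) = 92700
[XY]² = 9.00×10⁻⁷ ⇒ [XY] = 9.49×10⁻⁴ mol L⁻¹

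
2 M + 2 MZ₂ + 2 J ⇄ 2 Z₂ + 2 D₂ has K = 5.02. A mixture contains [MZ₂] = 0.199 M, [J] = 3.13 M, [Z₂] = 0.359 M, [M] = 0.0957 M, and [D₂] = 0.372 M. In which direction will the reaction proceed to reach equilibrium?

neither direction; the system is at equilibrium

Q = [Z₂]²·[D₂]² / ([M]²·[MZ₂]²·[J]²) = (0.359)²·(0.372)² / ((0.0957)²·(0.199)²·(3.13)²) = 5.02
Q = 5.02 = K, so the system is already at equilibrium.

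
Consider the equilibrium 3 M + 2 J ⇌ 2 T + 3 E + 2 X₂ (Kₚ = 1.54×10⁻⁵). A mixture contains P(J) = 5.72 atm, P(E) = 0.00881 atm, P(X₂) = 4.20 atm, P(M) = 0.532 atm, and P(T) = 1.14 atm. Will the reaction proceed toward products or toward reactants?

Qₚ = P(T)²·P(E)³·P(X₂)² / (P(M)³·P(J)²) = (1.14)²·(0.00881)³·(4.20)² / ((0.532)³·(5.72)²) = 3.18×10⁻⁶
Qₚ = 3.18×10⁻⁶ < Kₚ = 1.54×10⁻⁵, so the forward reaction proceeds.

to the right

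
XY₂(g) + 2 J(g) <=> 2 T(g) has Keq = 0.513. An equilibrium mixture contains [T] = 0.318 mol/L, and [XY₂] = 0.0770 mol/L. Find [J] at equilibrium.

[J] = 1.60 mol/L

At equilibrium, Keq = [T]² / ([XY₂]·[J]²) = 0.513.
(0.318)² / ((0.0770)·([J])²) = 0.513
[J]² = 2.56 ⇒ [J] = 1.60 mol/L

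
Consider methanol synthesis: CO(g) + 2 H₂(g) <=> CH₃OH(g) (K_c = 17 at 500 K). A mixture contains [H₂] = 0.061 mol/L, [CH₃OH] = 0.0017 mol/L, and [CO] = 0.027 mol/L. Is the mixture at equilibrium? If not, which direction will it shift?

yes, at equilibrium

Q_c = [CH₃OH] / ([CO]·[H₂]²) = (0.0017) / ((0.027)·(0.061)²) = 17
Q_c = 17 = K_c; the system is at equilibrium.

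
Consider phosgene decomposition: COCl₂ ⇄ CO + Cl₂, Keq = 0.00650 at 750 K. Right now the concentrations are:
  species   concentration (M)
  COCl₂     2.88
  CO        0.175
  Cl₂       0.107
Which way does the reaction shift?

Q = [CO]·[Cl₂] / [COCl₂] = (0.175)·(0.107) / (2.88) = 0.00650
Q = 0.00650 = Keq, so the system is already at equilibrium.

no net change (already at equilibrium)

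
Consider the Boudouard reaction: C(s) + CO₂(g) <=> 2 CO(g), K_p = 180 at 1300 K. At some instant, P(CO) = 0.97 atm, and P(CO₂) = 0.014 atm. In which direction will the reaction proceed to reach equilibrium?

(C is a pure solid — omitted from Q_p.)
Q_p = P(CO)² / P(CO₂) = (0.97)² / (0.014) = 67
Q_p = 67 < K_p = 180, so the forward reaction proceeds.

toward products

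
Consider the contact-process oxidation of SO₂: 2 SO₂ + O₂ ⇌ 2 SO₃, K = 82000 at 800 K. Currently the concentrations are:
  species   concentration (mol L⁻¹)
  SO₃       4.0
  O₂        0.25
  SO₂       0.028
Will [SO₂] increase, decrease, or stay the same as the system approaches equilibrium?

stay the same

Q = [SO₃]² / ([SO₂]²·[O₂]) = (4.0)² / ((0.028)²·(0.25)) = 82000
Q = 82000 = K; the system is at equilibrium.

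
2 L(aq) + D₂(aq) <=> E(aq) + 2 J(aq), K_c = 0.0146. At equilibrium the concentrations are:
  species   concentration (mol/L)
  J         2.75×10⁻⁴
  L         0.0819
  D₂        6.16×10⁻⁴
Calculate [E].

[E] = 0.798 mol/L

At equilibrium, K_c = [E]·[J]² / ([L]²·[D₂]) = 0.0146.
([E])·(2.75×10⁻⁴)² / ((0.0819)²·(6.16×10⁻⁴)) = 0.0146
[E] = 0.798 mol/L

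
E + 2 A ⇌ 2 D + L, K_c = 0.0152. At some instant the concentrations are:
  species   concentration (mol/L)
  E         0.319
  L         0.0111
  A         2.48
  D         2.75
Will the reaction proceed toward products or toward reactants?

Q_c = [D]²·[L] / ([E]·[A]²) = (2.75)²·(0.0111) / ((0.319)·(2.48)²) = 0.0428
Q_c = 0.0428 > K_c = 0.0152, so the reverse reaction proceeds.

toward reactants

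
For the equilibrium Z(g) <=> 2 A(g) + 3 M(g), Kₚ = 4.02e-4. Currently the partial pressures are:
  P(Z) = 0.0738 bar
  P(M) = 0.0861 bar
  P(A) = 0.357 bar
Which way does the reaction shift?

reverse (toward reactants)

Qₚ = P(A)²·P(M)³ / P(Z) = (0.357)²·(0.0861)³ / (0.0738) = 0.00110
Qₚ = 0.00110 > Kₚ = 4.02e-4, so the reverse reaction proceeds.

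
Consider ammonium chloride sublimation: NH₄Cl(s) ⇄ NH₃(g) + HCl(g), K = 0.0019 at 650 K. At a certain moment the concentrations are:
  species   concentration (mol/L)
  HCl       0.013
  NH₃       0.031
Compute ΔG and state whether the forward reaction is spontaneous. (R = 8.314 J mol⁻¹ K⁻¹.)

(NH₄Cl is a pure solid — omitted from Q.)
Q = [NH₃]·[HCl] = (0.031)·(0.013) = 4.03×10⁻⁴
ΔG = RT ln(Q/K) = (8.314 J mol⁻¹ K⁻¹)(650 K) × ln(4.03×10⁻⁴/0.0019)
   = (5.404 kJ/mol)(-1.551) = -8.38 kJ/mol
ΔG < 0, so the forward reaction is spontaneous (proceeds forward).

ΔG = -8.38 kJ/mol; the forward reaction is spontaneous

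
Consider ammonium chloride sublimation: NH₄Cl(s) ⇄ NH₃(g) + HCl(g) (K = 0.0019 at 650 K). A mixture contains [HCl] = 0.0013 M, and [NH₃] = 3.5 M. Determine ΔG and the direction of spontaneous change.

(NH₄Cl is a pure solid — omitted from Q.)
Q = [NH₃]·[HCl] = (3.5)·(0.0013) = 0.00455
ΔG = RT ln(Q/K) = (8.314 J mol⁻¹ K⁻¹)(650 K) × ln(0.00455/0.0019)
   = (5.404 kJ/mol)(0.8733) = 4.72 kJ/mol
ΔG > 0, so the forward reaction is non-spontaneous (proceeds in reverse).

ΔG = 4.72 kJ/mol; the forward reaction is non-spontaneous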